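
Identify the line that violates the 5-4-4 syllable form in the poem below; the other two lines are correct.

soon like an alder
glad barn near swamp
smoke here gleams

Line 1: soon(1) + like(1) + an(1) + alder(2) = 5 ✓
Line 2: glad(1) + barn(1) + near(1) + swamp(1) = 4 ✓
Line 3: smoke(1) + here(1) + gleams(1) = 3 (expected 4)

The third line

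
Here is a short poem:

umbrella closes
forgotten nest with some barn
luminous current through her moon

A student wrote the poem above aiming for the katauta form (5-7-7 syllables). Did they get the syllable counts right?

Line 1: umbrella(3) + closes(2) = 5 ✓
Line 2: forgotten(3) + nest(1) + with(1) + some(1) + barn(1) = 7 ✓
Line 3: luminous(3) + current(2) + through(1) + her(1) + moon(1) = 8 (expected 7)

No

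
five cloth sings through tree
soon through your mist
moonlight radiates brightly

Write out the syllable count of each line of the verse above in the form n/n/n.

5/4/7

Line 1: five(1) + cloth(1) + sings(1) + through(1) + tree(1) = 5
Line 2: soon(1) + through(1) + your(1) + mist(1) = 4
Line 3: moonlight(2) + radiates(3) + brightly(2) = 7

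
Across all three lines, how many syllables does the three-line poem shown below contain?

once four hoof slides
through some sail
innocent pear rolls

Line 1: once(1) + four(1) + hoof(1) + slides(1) = 4
Line 2: through(1) + some(1) + sail(1) = 3
Line 3: innocent(3) + pear(1) + rolls(1) = 5
Total: 4 + 3 + 5 = 12

12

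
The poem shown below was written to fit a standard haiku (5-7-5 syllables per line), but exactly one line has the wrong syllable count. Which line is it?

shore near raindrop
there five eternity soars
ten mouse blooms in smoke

Line 1

Line 1: shore(1) + near(1) + raindrop(2) = 4 (expected 5)
Line 2: there(1) + five(1) + eternity(4) + soars(1) = 7 ✓
Line 3: ten(1) + mouse(1) + blooms(1) + in(1) + smoke(1) = 5 ✓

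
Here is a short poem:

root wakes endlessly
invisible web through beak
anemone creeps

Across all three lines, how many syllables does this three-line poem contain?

17

Line 1: "root wakes endlessly": 1+1+3 = 5
Line 2: "invisible web through beak": 4+1+1+1 = 7
Line 3: "anemone creeps": 4+1 = 5
Total: 5 + 7 + 5 = 17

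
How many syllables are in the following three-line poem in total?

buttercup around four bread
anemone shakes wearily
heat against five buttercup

Line 1: "buttercup around four bread": 3+2+1+1 = 7
Line 2: "anemone shakes wearily": 4+1+3 = 8
Line 3: "heat against five buttercup": 1+2+1+3 = 7
Total: 7 + 8 + 7 = 22

22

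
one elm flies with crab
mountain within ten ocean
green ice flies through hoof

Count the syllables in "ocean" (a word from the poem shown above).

2

"ocean" has 2 syllables.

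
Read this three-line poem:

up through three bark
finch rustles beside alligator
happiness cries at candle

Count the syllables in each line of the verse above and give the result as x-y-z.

4-9-7

Line 1: "up through three bark": 1+1+1+1 = 4
Line 2: "finch rustles beside alligator": 1+2+2+4 = 9
Line 3: "happiness cries at candle": 3+1+1+2 = 7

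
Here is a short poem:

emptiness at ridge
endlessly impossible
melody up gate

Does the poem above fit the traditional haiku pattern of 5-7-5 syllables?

Yes

Line 1: "emptiness at ridge": 3+1+1 = 5 ✓
Line 2: "endlessly impossible": 3+4 = 7 ✓
Line 3: "melody up gate": 3+1+1 = 5 ✓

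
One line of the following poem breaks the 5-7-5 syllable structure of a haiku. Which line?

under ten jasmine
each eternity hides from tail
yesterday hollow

Line 2

Line 1: "under ten jasmine": 2+1+2 = 5 ✓
Line 2: "each eternity hides from tail": 1+4+1+1+1 = 8 (expected 7)
Line 3: "yesterday hollow": 3+2 = 5 ✓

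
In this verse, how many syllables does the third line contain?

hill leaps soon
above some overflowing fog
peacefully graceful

The third line: peacefully (3), graceful (2) → 5

5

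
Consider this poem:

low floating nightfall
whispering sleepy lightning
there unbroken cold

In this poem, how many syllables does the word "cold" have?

1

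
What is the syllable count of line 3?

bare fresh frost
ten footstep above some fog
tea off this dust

4

Line 3: tea (1), off (1), this (1), dust (1) → 4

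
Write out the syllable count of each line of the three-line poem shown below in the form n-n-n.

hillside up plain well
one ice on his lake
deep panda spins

5-5-4

Line 1: hillside(2) + up(1) + plain(1) + well(1) = 5
Line 2: one(1) + ice(1) + on(1) + his(1) + lake(1) = 5
Line 3: deep(1) + panda(2) + spins(1) = 4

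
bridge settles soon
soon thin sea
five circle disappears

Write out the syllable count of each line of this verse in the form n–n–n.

Line 1: bridge(1) + settles(2) + soon(1) = 4
Line 2: soon(1) + thin(1) + sea(1) = 3
Line 3: five(1) + circle(2) + disappears(3) = 6

4–3–6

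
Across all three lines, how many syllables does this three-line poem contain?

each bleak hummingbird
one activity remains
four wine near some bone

17

Line 1: "each bleak hummingbird": 1+1+3 = 5
Line 2: "one activity remains": 1+4+2 = 7
Line 3: "four wine near some bone": 1+1+1+1+1 = 5
Total: 5 + 7 + 5 = 17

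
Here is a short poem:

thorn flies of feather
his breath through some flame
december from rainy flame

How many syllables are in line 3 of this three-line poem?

7

Line 3: december (3), from (1), rainy (2), flame (1) → 7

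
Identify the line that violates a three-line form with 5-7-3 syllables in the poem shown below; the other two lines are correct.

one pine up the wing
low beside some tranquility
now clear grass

Line 2

Line 1: one (1), pine (1), up (1), the (1), wing (1) → 5 ✓
Line 2: low (1), beside (2), some (1), tranquility (4) → 8 (expected 7)
Line 3: now (1), clear (1), grass (1) → 3 ✓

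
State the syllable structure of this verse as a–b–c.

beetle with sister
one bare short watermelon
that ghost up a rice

Line 1: "beetle with sister": 2+1+2 = 5
Line 2: "one bare short watermelon": 1+1+1+4 = 7
Line 3: "that ghost up a rice": 1+1+1+1+1 = 5

5–7–5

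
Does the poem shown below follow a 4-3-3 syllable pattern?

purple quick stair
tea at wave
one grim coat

Line 1: "purple quick stair": 2+1+1 = 4 ✓
Line 2: "tea at wave": 1+1+1 = 3 ✓
Line 3: "one grim coat": 1+1+1 = 3 ✓

Yes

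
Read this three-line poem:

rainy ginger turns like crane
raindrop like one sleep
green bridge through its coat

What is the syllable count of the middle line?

The middle line: raindrop(2) + like(1) + one(1) + sleep(1) = 5

5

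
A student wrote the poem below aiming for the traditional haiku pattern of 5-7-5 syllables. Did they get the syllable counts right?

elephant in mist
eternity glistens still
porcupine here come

Yes

Line 1: "elephant in mist": 3+1+1 = 5 ✓
Line 2: "eternity glistens still": 4+2+1 = 7 ✓
Line 3: "porcupine here come": 3+1+1 = 5 ✓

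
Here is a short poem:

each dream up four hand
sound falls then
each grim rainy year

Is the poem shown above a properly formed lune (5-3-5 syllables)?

Line 1: "each dream up four hand": 1+1+1+1+1 = 5 ✓
Line 2: "sound falls then": 1+1+1 = 3 ✓
Line 3: "each grim rainy year": 1+1+2+1 = 5 ✓

Yes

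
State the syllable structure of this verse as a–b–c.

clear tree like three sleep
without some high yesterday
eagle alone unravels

5–7–7

Line 1: clear (1), tree (1), like (1), three (1), sleep (1) → 5
Line 2: without (2), some (1), high (1), yesterday (3) → 7
Line 3: eagle (2), alone (2), unravels (3) → 7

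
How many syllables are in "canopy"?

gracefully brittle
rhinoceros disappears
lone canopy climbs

3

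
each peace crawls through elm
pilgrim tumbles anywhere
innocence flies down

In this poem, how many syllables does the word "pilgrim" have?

"pilgrim" has 2 syllables.

2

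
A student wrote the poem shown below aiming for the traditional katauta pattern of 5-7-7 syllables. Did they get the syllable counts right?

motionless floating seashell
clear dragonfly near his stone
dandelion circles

No

Line 1: motionless(3) + floating(2) + seashell(2) = 7 (expected 5)
Line 2: clear(1) + dragonfly(3) + near(1) + his(1) + stone(1) = 7 ✓
Line 3: dandelion(4) + circles(2) = 6 (expected 7)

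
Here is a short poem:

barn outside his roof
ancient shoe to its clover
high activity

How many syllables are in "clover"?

2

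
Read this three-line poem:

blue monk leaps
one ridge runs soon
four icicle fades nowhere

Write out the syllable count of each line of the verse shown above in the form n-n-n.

Line 1: "blue monk leaps": 1+1+1 = 3
Line 2: "one ridge runs soon": 1+1+1+1 = 4
Line 3: "four icicle fades nowhere": 1+3+1+2 = 7

3-4-7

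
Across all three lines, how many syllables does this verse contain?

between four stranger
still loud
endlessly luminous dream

14

Line 1: "between four stranger": 2+1+2 = 5
Line 2: "still loud": 1+1 = 2
Line 3: "endlessly luminous dream": 3+3+1 = 7
Total: 5 + 2 + 7 = 14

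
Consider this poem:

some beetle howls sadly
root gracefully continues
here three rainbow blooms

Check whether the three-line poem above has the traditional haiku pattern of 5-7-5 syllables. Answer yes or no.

Line 1: some(1) + beetle(2) + howls(1) + sadly(2) = 6 (expected 5)
Line 2: root(1) + gracefully(3) + continues(3) = 7 ✓
Line 3: here(1) + three(1) + rainbow(2) + blooms(1) = 5 ✓

No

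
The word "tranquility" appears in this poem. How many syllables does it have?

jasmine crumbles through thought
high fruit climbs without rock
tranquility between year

4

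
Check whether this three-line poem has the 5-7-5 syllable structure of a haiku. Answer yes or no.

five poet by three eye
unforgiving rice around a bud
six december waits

Line 1: five(1) + poet(2) + by(1) + three(1) + eye(1) = 6 (expected 5)
Line 2: unforgiving(4) + rice(1) + around(2) + a(1) + bud(1) = 9 (expected 7)
Line 3: six(1) + december(3) + waits(1) = 5 ✓

No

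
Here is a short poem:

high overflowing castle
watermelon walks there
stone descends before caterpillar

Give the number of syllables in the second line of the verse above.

6

The second line: "watermelon walks there": 4+1+1 = 6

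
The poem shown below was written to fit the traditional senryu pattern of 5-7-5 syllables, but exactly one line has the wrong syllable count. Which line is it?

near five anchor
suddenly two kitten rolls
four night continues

The first line

Line 1: near (1), five (1), anchor (2) → 4 (expected 5)
Line 2: suddenly (3), two (1), kitten (2), rolls (1) → 7 ✓
Line 3: four (1), night (1), continues (3) → 5 ✓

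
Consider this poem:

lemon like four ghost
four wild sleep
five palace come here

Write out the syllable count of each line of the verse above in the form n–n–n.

5–3–5

Line 1: lemon (2), like (1), four (1), ghost (1) → 5
Line 2: four (1), wild (1), sleep (1) → 3
Line 3: five (1), palace (2), come (1), here (1) → 5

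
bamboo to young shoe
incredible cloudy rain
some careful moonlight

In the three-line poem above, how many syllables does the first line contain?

The first line: bamboo(2) + to(1) + young(1) + shoe(1) = 5

5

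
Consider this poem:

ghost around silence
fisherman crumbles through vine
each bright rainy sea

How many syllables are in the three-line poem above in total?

Line 1: "ghost around silence": 1+2+2 = 5
Line 2: "fisherman crumbles through vine": 3+2+1+1 = 7
Line 3: "each bright rainy sea": 1+1+2+1 = 5
Total: 5 + 7 + 5 = 17

17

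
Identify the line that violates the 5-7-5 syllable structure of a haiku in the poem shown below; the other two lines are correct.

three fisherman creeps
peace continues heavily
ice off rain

The third line

Line 1: three (1), fisherman (3), creeps (1) → 5 ✓
Line 2: peace (1), continues (3), heavily (3) → 7 ✓
Line 3: ice (1), off (1), rain (1) → 3 (expected 5)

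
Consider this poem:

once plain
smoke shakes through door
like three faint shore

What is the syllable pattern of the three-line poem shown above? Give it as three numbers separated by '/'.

2/4/4

Line 1: "once plain": 1+1 = 2
Line 2: "smoke shakes through door": 1+1+1+1 = 4
Line 3: "like three faint shore": 1+1+1+1 = 4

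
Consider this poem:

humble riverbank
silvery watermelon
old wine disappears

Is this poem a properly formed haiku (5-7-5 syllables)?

Line 1: humble (2), riverbank (3) → 5 ✓
Line 2: silvery (3), watermelon (4) → 7 ✓
Line 3: old (1), wine (1), disappears (3) → 5 ✓

Yes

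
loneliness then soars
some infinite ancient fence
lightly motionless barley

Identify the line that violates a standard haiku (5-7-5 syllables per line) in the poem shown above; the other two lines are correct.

The third line

Line 1: "loneliness then soars": 3+1+1 = 5 ✓
Line 2: "some infinite ancient fence": 1+3+2+1 = 7 ✓
Line 3: "lightly motionless barley": 2+3+2 = 7 (expected 5)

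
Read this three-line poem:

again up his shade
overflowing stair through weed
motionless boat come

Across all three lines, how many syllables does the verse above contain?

17

Line 1: again(2) + up(1) + his(1) + shade(1) = 5
Line 2: overflowing(4) + stair(1) + through(1) + weed(1) = 7
Line 3: motionless(3) + boat(1) + come(1) = 5
Total: 5 + 7 + 5 = 17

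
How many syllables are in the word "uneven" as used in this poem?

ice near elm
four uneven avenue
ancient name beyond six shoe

"uneven" has 3 syllables.

3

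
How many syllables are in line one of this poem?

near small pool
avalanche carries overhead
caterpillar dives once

3

Line one: "near small pool": 1+1+1 = 3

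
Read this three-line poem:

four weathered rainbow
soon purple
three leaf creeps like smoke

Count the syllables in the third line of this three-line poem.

5

The third line: three(1) + leaf(1) + creeps(1) + like(1) + smoke(1) = 5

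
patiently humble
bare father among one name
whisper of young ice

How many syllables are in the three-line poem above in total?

17

Line 1: patiently (3), humble (2) → 5
Line 2: bare (1), father (2), among (2), one (1), name (1) → 7
Line 3: whisper (2), of (1), young (1), ice (1) → 5
Total: 5 + 7 + 5 = 17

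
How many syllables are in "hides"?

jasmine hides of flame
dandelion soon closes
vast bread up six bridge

1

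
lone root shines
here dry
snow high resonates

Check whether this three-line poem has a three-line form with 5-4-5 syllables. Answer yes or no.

No

Line 1: lone(1) + root(1) + shines(1) = 3 (expected 5)
Line 2: here(1) + dry(1) = 2 (expected 4)
Line 3: snow(1) + high(1) + resonates(3) = 5 ✓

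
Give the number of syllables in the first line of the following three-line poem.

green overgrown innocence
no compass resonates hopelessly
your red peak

The first line: green(1) + overgrown(3) + innocence(3) = 7

7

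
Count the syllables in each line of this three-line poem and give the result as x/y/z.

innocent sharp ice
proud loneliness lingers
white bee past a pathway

Line 1: innocent(3) + sharp(1) + ice(1) = 5
Line 2: proud(1) + loneliness(3) + lingers(2) = 6
Line 3: white(1) + bee(1) + past(1) + a(1) + pathway(2) = 6

5/6/6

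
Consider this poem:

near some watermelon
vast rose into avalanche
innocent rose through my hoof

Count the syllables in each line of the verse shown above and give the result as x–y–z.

6–7–7

Line 1: "near some watermelon": 1+1+4 = 6
Line 2: "vast rose into avalanche": 1+1+2+3 = 7
Line 3: "innocent rose through my hoof": 3+1+1+1+1 = 7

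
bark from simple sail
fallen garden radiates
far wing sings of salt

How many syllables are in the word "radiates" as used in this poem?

"radiates" has 3 syllables.

3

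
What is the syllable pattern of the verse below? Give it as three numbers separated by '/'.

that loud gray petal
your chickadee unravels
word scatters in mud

5/7/5

Line 1: that(1) + loud(1) + gray(1) + petal(2) = 5
Line 2: your(1) + chickadee(3) + unravels(3) = 7
Line 3: word(1) + scatters(2) + in(1) + mud(1) = 5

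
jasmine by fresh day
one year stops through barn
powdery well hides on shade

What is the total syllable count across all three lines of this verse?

Line 1: "jasmine by fresh day": 2+1+1+1 = 5
Line 2: "one year stops through barn": 1+1+1+1+1 = 5
Line 3: "powdery well hides on shade": 3+1+1+1+1 = 7
Total: 5 + 5 + 7 = 17

17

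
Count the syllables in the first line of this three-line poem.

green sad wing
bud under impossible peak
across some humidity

3

The first line: green (1), sad (1), wing (1) → 3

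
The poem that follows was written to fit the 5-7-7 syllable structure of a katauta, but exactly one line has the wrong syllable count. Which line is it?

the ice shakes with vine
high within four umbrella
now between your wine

Line 1: the (1), ice (1), shakes (1), with (1), vine (1) → 5 ✓
Line 2: high (1), within (2), four (1), umbrella (3) → 7 ✓
Line 3: now (1), between (2), your (1), wine (1) → 5 (expected 7)

Line 3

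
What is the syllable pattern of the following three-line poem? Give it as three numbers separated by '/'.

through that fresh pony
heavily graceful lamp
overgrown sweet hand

Line 1: "through that fresh pony": 1+1+1+2 = 5
Line 2: "heavily graceful lamp": 3+2+1 = 6
Line 3: "overgrown sweet hand": 3+1+1 = 5

5/6/5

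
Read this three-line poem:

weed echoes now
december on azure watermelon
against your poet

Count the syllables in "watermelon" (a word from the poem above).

"watermelon" has 4 syllables.

4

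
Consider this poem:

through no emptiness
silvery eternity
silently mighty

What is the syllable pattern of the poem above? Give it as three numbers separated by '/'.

Line 1: "through no emptiness": 1+1+3 = 5
Line 2: "silvery eternity": 3+4 = 7
Line 3: "silently mighty": 3+2 = 5

5/7/5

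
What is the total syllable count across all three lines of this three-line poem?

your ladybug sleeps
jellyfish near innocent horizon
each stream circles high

20

Line 1: your(1) + ladybug(3) + sleeps(1) = 5
Line 2: jellyfish(3) + near(1) + innocent(3) + horizon(3) = 10
Line 3: each(1) + stream(1) + circles(2) + high(1) = 5
Total: 5 + 10 + 5 = 20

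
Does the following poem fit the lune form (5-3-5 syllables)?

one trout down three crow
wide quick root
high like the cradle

Line 1: "one trout down three crow": 1+1+1+1+1 = 5 ✓
Line 2: "wide quick root": 1+1+1 = 3 ✓
Line 3: "high like the cradle": 1+1+1+2 = 5 ✓

Yes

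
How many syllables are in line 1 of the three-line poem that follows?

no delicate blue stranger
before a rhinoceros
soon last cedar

Line 1: "no delicate blue stranger": 1+3+1+2 = 7

7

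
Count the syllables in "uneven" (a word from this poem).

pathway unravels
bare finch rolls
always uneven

"uneven" has 3 syllables.

3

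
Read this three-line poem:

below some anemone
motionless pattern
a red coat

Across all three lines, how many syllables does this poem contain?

Line 1: "below some anemone": 2+1+4 = 7
Line 2: "motionless pattern": 3+2 = 5
Line 3: "a red coat": 1+1+1 = 3
Total: 7 + 5 + 3 = 15

15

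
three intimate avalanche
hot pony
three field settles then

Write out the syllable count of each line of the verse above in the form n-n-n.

Line 1: "three intimate avalanche": 1+3+3 = 7
Line 2: "hot pony": 1+2 = 3
Line 3: "three field settles then": 1+1+2+1 = 5

7-3-5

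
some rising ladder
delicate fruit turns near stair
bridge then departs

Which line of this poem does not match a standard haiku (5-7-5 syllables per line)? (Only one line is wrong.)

Line 1: "some rising ladder": 1+2+2 = 5 ✓
Line 2: "delicate fruit turns near stair": 3+1+1+1+1 = 7 ✓
Line 3: "bridge then departs": 1+1+2 = 4 (expected 5)

Line 3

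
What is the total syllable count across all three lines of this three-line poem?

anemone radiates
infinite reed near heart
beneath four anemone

Line 1: anemone(4) + radiates(3) = 7
Line 2: infinite(3) + reed(1) + near(1) + heart(1) = 6
Line 3: beneath(2) + four(1) + anemone(4) = 7
Total: 7 + 6 + 7 = 20

20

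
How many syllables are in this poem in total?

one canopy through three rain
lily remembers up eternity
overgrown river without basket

Line 1: one (1), canopy (3), through (1), three (1), rain (1) → 7
Line 2: lily (2), remembers (3), up (1), eternity (4) → 10
Line 3: overgrown (3), river (2), without (2), basket (2) → 9
Total: 7 + 10 + 9 = 26

26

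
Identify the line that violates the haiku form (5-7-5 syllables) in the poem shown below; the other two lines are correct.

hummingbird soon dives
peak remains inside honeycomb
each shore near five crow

The second line

Line 1: hummingbird (3), soon (1), dives (1) → 5 ✓
Line 2: peak (1), remains (2), inside (2), honeycomb (3) → 8 (expected 7)
Line 3: each (1), shore (1), near (1), five (1), crow (1) → 5 ✓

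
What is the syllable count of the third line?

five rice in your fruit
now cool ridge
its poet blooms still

5

The third line: its (1), poet (2), blooms (1), still (1) → 5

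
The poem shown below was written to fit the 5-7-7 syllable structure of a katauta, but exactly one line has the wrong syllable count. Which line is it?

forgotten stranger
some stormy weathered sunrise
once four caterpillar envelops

Line 3

Line 1: forgotten(3) + stranger(2) = 5 ✓
Line 2: some(1) + stormy(2) + weathered(2) + sunrise(2) = 7 ✓
Line 3: once(1) + four(1) + caterpillar(4) + envelops(3) = 9 (expected 7)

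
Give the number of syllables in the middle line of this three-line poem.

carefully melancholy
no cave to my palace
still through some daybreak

The middle line: "no cave to my palace": 1+1+1+1+2 = 6

6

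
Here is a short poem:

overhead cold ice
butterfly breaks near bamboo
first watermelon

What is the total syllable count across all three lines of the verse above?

17

Line 1: overhead(3) + cold(1) + ice(1) = 5
Line 2: butterfly(3) + breaks(1) + near(1) + bamboo(2) = 7
Line 3: first(1) + watermelon(4) = 5
Total: 5 + 7 + 5 = 17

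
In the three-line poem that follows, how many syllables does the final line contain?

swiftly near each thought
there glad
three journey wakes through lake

The final line: three(1) + journey(2) + wakes(1) + through(1) + lake(1) = 6

6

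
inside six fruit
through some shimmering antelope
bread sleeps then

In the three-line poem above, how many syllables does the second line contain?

8

The second line: through(1) + some(1) + shimmering(3) + antelope(3) = 8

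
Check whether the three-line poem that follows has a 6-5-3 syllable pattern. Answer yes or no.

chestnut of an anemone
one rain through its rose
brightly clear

No

Line 1: "chestnut of an anemone": 2+1+1+4 = 8 (expected 6)
Line 2: "one rain through its rose": 1+1+1+1+1 = 5 ✓
Line 3: "brightly clear": 2+1 = 3 ✓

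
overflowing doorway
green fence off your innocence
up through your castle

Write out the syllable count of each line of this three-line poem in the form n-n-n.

Line 1: "overflowing doorway": 4+2 = 6
Line 2: "green fence off your innocence": 1+1+1+1+3 = 7
Line 3: "up through your castle": 1+1+1+2 = 5

6-7-5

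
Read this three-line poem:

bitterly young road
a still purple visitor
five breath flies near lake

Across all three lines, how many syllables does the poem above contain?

Line 1: bitterly(3) + young(1) + road(1) = 5
Line 2: a(1) + still(1) + purple(2) + visitor(3) = 7
Line 3: five(1) + breath(1) + flies(1) + near(1) + lake(1) = 5
Total: 5 + 7 + 5 = 17

17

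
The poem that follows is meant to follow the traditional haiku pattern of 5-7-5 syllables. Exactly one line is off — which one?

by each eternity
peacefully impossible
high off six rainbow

Line 1

Line 1: by(1) + each(1) + eternity(4) = 6 (expected 5)
Line 2: peacefully(3) + impossible(4) = 7 ✓
Line 3: high(1) + off(1) + six(1) + rainbow(2) = 5 ✓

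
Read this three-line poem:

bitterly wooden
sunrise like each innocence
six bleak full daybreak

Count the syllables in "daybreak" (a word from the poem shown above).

2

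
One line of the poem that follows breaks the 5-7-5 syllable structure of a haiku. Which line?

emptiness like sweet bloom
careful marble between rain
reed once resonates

Line 1: "emptiness like sweet bloom": 3+1+1+1 = 6 (expected 5)
Line 2: "careful marble between rain": 2+2+2+1 = 7 ✓
Line 3: "reed once resonates": 1+1+3 = 5 ✓

Line 1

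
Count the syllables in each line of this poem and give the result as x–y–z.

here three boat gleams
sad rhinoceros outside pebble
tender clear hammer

4–9–5

Line 1: here (1), three (1), boat (1), gleams (1) → 4
Line 2: sad (1), rhinoceros (4), outside (2), pebble (2) → 9
Line 3: tender (2), clear (1), hammer (2) → 5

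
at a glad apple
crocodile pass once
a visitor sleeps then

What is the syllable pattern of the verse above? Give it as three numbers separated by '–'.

5–5–6

Line 1: at(1) + a(1) + glad(1) + apple(2) = 5
Line 2: crocodile(3) + pass(1) + once(1) = 5
Line 3: a(1) + visitor(3) + sleeps(1) + then(1) = 6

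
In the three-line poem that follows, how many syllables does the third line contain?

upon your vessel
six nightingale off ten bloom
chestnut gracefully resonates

The third line: chestnut(2) + gracefully(3) + resonates(3) = 8

8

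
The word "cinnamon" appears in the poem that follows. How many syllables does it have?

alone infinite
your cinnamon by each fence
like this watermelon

3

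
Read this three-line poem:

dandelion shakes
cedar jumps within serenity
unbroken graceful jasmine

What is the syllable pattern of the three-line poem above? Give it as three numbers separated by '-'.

5-9-7

Line 1: dandelion(4) + shakes(1) = 5
Line 2: cedar(2) + jumps(1) + within(2) + serenity(4) = 9
Line 3: unbroken(3) + graceful(2) + jasmine(2) = 7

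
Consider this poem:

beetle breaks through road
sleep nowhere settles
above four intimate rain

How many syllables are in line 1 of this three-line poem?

Line 1: beetle(2) + breaks(1) + through(1) + road(1) = 5

5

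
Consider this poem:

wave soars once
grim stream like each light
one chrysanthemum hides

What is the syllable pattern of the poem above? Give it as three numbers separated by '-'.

Line 1: wave (1), soars (1), once (1) → 3
Line 2: grim (1), stream (1), like (1), each (1), light (1) → 5
Line 3: one (1), chrysanthemum (4), hides (1) → 6

3-5-6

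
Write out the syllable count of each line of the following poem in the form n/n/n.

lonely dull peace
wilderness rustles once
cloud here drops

Line 1: "lonely dull peace": 2+1+1 = 4
Line 2: "wilderness rustles once": 3+2+1 = 6
Line 3: "cloud here drops": 1+1+1 = 3

4/6/3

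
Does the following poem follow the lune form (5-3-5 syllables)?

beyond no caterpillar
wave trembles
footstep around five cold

No

Line 1: "beyond no caterpillar": 2+1+4 = 7 (expected 5)
Line 2: "wave trembles": 1+2 = 3 ✓
Line 3: "footstep around five cold": 2+2+1+1 = 6 (expected 5)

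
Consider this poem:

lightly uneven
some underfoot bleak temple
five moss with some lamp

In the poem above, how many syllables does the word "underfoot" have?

"underfoot" has 3 syllables.

3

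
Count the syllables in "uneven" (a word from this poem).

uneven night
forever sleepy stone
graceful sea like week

3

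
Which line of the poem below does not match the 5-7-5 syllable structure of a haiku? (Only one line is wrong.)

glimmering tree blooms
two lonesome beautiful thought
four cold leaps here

The third line

Line 1: "glimmering tree blooms": 3+1+1 = 5 ✓
Line 2: "two lonesome beautiful thought": 1+2+3+1 = 7 ✓
Line 3: "four cold leaps here": 1+1+1+1 = 4 (expected 5)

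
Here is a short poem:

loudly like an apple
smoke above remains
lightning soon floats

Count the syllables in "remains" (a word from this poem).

"remains" has 2 syllables.

2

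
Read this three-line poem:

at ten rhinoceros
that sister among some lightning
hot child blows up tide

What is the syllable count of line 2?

Line 2: that (1), sister (2), among (2), some (1), lightning (2) → 8

8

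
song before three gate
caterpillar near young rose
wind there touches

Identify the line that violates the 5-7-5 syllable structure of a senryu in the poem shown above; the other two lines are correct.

Line 1: "song before three gate": 1+2+1+1 = 5 ✓
Line 2: "caterpillar near young rose": 4+1+1+1 = 7 ✓
Line 3: "wind there touches": 1+1+2 = 4 (expected 5)

The third line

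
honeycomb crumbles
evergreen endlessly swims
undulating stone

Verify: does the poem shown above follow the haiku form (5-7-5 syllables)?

Line 1: honeycomb(3) + crumbles(2) = 5 ✓
Line 2: evergreen(3) + endlessly(3) + swims(1) = 7 ✓
Line 3: undulating(4) + stone(1) = 5 ✓

Yes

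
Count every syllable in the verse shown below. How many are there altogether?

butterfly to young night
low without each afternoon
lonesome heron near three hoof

Line 1: "butterfly to young night": 3+1+1+1 = 6
Line 2: "low without each afternoon": 1+2+1+3 = 7
Line 3: "lonesome heron near three hoof": 2+2+1+1+1 = 7
Total: 6 + 7 + 7 = 20

20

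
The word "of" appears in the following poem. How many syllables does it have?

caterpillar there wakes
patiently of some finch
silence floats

1

"of" has 1 syllable.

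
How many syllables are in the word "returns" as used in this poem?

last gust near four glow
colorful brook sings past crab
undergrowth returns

2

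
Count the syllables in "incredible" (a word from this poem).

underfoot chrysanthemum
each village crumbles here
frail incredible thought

"incredible" has 4 syllables.

4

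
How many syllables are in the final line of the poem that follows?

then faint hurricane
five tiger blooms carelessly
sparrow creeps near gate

The final line: "sparrow creeps near gate": 2+1+1+1 = 5

5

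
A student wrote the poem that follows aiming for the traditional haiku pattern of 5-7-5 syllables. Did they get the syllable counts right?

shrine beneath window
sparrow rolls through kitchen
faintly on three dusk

Line 1: shrine (1), beneath (2), window (2) → 5 ✓
Line 2: sparrow (2), rolls (1), through (1), kitchen (2) → 6 (expected 7)
Line 3: faintly (2), on (1), three (1), dusk (1) → 5 ✓

No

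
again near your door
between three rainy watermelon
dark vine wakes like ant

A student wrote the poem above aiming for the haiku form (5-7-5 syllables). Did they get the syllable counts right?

No

Line 1: again (2), near (1), your (1), door (1) → 5 ✓
Line 2: between (2), three (1), rainy (2), watermelon (4) → 9 (expected 7)
Line 3: dark (1), vine (1), wakes (1), like (1), ant (1) → 5 ✓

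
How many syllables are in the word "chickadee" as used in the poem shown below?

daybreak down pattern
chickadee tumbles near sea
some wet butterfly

"chickadee" has 3 syllables.

3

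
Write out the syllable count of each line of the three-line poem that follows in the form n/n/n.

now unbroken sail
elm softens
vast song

5/3/2

Line 1: "now unbroken sail": 1+3+1 = 5
Line 2: "elm softens": 1+2 = 3
Line 3: "vast song": 1+1 = 2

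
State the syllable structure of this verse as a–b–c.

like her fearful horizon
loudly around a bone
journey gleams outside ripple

7–6–7

Line 1: "like her fearful horizon": 1+1+2+3 = 7
Line 2: "loudly around a bone": 2+2+1+1 = 6
Line 3: "journey gleams outside ripple": 2+1+2+2 = 7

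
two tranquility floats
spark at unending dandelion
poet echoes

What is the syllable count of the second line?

The second line: spark (1), at (1), unending (3), dandelion (4) → 9

9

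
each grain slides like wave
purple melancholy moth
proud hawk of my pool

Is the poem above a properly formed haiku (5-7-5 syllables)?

Line 1: each(1) + grain(1) + slides(1) + like(1) + wave(1) = 5 ✓
Line 2: purple(2) + melancholy(4) + moth(1) = 7 ✓
Line 3: proud(1) + hawk(1) + of(1) + my(1) + pool(1) = 5 ✓

Yes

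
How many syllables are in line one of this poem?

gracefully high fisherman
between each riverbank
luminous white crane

Line one: "gracefully high fisherman": 3+1+3 = 7

7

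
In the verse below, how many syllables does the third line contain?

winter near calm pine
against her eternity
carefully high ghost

5

The third line: "carefully high ghost": 3+1+1 = 5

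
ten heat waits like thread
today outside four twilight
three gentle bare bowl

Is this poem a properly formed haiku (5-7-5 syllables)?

Yes

Line 1: "ten heat waits like thread": 1+1+1+1+1 = 5 ✓
Line 2: "today outside four twilight": 2+2+1+2 = 7 ✓
Line 3: "three gentle bare bowl": 1+2+1+1 = 5 ✓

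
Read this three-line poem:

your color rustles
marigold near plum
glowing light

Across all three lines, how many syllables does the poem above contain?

13

Line 1: your(1) + color(2) + rustles(2) = 5
Line 2: marigold(3) + near(1) + plum(1) = 5
Line 3: glowing(2) + light(1) = 3
Total: 5 + 5 + 3 = 13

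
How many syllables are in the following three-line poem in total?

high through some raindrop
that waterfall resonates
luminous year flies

17

Line 1: "high through some raindrop": 1+1+1+2 = 5
Line 2: "that waterfall resonates": 1+3+3 = 7
Line 3: "luminous year flies": 3+1+1 = 5
Total: 5 + 7 + 5 = 17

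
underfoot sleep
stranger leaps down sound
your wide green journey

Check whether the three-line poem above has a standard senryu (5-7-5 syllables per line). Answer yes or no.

No

Line 1: underfoot(3) + sleep(1) = 4 (expected 5)
Line 2: stranger(2) + leaps(1) + down(1) + sound(1) = 5 (expected 7)
Line 3: your(1) + wide(1) + green(1) + journey(2) = 5 ✓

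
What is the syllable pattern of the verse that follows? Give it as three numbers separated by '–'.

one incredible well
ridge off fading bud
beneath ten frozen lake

6–5–6

Line 1: one (1), incredible (4), well (1) → 6
Line 2: ridge (1), off (1), fading (2), bud (1) → 5
Line 3: beneath (2), ten (1), frozen (2), lake (1) → 6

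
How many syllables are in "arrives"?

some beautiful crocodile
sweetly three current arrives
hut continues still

2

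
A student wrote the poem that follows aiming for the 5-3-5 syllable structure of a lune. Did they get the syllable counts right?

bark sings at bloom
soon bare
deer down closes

No

Line 1: bark (1), sings (1), at (1), bloom (1) → 4 (expected 5)
Line 2: soon (1), bare (1) → 2 (expected 3)
Line 3: deer (1), down (1), closes (2) → 4 (expected 5)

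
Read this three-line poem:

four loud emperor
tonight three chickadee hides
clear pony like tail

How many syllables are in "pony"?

2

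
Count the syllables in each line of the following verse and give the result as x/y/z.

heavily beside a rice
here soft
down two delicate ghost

Line 1: heavily (3), beside (2), a (1), rice (1) → 7
Line 2: here (1), soft (1) → 2
Line 3: down (1), two (1), delicate (3), ghost (1) → 6

7/2/6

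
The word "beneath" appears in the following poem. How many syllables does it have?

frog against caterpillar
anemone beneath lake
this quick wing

"beneath" has 2 syllables.

2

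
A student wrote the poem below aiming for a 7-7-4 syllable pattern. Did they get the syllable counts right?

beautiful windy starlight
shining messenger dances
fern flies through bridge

Yes

Line 1: beautiful (3), windy (2), starlight (2) → 7 ✓
Line 2: shining (2), messenger (3), dances (2) → 7 ✓
Line 3: fern (1), flies (1), through (1), bridge (1) → 4 ✓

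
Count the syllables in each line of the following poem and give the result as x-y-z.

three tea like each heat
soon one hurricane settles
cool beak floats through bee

Line 1: three(1) + tea(1) + like(1) + each(1) + heat(1) = 5
Line 2: soon(1) + one(1) + hurricane(3) + settles(2) = 7
Line 3: cool(1) + beak(1) + floats(1) + through(1) + bee(1) = 5

5-7-5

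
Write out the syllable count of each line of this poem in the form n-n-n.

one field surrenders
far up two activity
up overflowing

Line 1: one(1) + field(1) + surrenders(3) = 5
Line 2: far(1) + up(1) + two(1) + activity(4) = 7
Line 3: up(1) + overflowing(4) = 5

5-7-5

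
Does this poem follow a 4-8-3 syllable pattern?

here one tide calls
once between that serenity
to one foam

Line 1: "here one tide calls": 1+1+1+1 = 4 ✓
Line 2: "once between that serenity": 1+2+1+4 = 8 ✓
Line 3: "to one foam": 1+1+1 = 3 ✓

Yes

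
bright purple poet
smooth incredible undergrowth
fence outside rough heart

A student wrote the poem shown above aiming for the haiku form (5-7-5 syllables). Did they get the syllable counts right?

Line 1: "bright purple poet": 1+2+2 = 5 ✓
Line 2: "smooth incredible undergrowth": 1+4+3 = 8 (expected 7)
Line 3: "fence outside rough heart": 1+2+1+1 = 5 ✓

No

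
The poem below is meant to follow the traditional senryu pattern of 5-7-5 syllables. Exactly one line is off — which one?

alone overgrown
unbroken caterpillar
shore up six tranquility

Line 3

Line 1: alone (2), overgrown (3) → 5 ✓
Line 2: unbroken (3), caterpillar (4) → 7 ✓
Line 3: shore (1), up (1), six (1), tranquility (4) → 7 (expected 5)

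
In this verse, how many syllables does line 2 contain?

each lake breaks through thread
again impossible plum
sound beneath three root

Line 2: again(2) + impossible(4) + plum(1) = 7

7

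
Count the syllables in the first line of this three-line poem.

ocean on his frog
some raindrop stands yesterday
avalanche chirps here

5

The first line: ocean (2), on (1), his (1), frog (1) → 5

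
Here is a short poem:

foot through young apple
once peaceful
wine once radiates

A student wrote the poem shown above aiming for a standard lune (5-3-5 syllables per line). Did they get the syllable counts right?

Yes

Line 1: foot (1), through (1), young (1), apple (2) → 5 ✓
Line 2: once (1), peaceful (2) → 3 ✓
Line 3: wine (1), once (1), radiates (3) → 5 ✓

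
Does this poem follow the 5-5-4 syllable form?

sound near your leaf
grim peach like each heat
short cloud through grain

No

Line 1: sound (1), near (1), your (1), leaf (1) → 4 (expected 5)
Line 2: grim (1), peach (1), like (1), each (1), heat (1) → 5 ✓
Line 3: short (1), cloud (1), through (1), grain (1) → 4 ✓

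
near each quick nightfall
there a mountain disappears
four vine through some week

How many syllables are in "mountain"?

2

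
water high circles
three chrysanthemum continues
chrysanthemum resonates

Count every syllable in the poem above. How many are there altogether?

Line 1: water(2) + high(1) + circles(2) = 5
Line 2: three(1) + chrysanthemum(4) + continues(3) = 8
Line 3: chrysanthemum(4) + resonates(3) = 7
Total: 5 + 8 + 7 = 20

20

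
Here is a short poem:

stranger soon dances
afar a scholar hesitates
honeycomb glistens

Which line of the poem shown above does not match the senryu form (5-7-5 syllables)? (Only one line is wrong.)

Line 1: "stranger soon dances": 2+1+2 = 5 ✓
Line 2: "afar a scholar hesitates": 2+1+2+3 = 8 (expected 7)
Line 3: "honeycomb glistens": 3+2 = 5 ✓

Line 2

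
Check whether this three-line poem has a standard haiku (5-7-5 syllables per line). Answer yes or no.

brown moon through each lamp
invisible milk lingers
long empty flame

Line 1: "brown moon through each lamp": 1+1+1+1+1 = 5 ✓
Line 2: "invisible milk lingers": 4+1+2 = 7 ✓
Line 3: "long empty flame": 1+2+1 = 4 (expected 5)

No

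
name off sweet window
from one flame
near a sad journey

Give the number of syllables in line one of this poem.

5

Line one: "name off sweet window": 1+1+1+2 = 5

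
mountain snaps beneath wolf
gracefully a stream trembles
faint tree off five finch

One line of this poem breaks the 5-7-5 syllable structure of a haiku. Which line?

Line 1

Line 1: mountain(2) + snaps(1) + beneath(2) + wolf(1) = 6 (expected 5)
Line 2: gracefully(3) + a(1) + stream(1) + trembles(2) = 7 ✓
Line 3: faint(1) + tree(1) + off(1) + five(1) + finch(1) = 5 ✓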